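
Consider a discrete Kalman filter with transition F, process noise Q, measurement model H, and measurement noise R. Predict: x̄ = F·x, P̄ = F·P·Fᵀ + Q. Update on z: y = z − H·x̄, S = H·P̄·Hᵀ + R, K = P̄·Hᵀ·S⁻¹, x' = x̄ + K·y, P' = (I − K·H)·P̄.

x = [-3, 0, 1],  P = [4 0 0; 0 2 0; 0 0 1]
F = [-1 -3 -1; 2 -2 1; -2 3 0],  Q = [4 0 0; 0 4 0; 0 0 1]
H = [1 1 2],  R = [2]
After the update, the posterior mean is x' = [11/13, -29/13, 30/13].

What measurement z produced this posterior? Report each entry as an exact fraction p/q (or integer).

z = [3]

x̄ = F·x = [2, -5, 6]
P̄ = F·P·Fᵀ + Q = [27 3 -10; 3 29 -28; -10 -28 35]
S = H·P̄·Hᵀ + R = [52]
K = P̄·Hᵀ·S⁻¹ = [5/26; -6/13; 8/13]
x' − x̄ = [-15/13, 36/13, -48/13] = K·y
y = (KᵀK)⁻¹·Kᵀ·(x' − x̄) = [-6]
z = y + H·x̄ = [-6] + [9] = [3]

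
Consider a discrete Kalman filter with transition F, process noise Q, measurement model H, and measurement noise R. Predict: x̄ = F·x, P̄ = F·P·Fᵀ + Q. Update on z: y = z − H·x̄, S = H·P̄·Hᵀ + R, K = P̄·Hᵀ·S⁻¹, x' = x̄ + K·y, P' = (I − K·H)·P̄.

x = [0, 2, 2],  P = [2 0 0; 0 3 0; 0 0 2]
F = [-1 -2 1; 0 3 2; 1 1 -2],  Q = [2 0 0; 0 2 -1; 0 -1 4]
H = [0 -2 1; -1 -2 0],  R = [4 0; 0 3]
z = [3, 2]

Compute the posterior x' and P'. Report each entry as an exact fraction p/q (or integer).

x̄ = F·x = [-2, 10, -2]
P̄ = F·P·Fᵀ + Q = [18 -14 -12; -14 37 0; -12 0 17]
y = z − H·x̄ = [25, 20]
S = H·P̄·Hᵀ + R = [169 132; 132 113]
K = P̄·Hᵀ·S⁻¹ = [488/1673 -422/1673; -442/1673 -372/1673; 337/1673 -216/1673]
x' = x̄ + K·y = [414/1673, -1760/1673, 759/1673]
P' = (I − K·H)·P̄ = [26526/1673 -12630/1673 -23308/1673; -12630/1673 6873/1673 11978/1673; -23308/1673 11978/1673 25304/1673]

x' = [414/1673, -1760/1673, 759/1673]
P' = [26526/1673 -12630/1673 -23308/1673; -12630/1673 6873/1673 11978/1673; -23308/1673 11978/1673 25304/1673]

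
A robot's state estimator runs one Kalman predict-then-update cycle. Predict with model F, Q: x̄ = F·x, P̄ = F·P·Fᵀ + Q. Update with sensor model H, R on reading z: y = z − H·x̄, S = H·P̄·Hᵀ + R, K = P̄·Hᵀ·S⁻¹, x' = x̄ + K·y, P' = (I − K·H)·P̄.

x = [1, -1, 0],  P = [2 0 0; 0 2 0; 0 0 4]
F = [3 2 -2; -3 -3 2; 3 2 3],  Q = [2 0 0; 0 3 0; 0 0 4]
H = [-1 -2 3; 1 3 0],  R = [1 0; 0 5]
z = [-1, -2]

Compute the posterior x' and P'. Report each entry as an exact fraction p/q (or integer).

x' = [57835/26686, -72593/53372, -6869/13343]
P' = [143195/13343 -111775/26686 10374/13343; -111775/26686 343085/160116 1366/40029; 10374/13343 1366/40029 15674/40029]

x̄ = F·x = [1, 0, 1]
P̄ = F·P·Fᵀ + Q = [44 -46 2; -46 55 -6; 2 -6 66]
y = z − H·x̄ = [-3, -3]
S = H·P̄·Hᵀ + R = [735 -192; -192 268]
K = P̄·Hᵀ·S⁻¹ = [-298/13343 -9787/26686; 218/40029 23907/53372; 13168/40029 2348/13343]
x' = x̄ + K·y = [57835/26686, -72593/53372, -6869/13343]
P' = (I − K·H)·P̄ = [143195/13343 -111775/26686 10374/13343; -111775/26686 343085/160116 1366/40029; 10374/13343 1366/40029 15674/40029]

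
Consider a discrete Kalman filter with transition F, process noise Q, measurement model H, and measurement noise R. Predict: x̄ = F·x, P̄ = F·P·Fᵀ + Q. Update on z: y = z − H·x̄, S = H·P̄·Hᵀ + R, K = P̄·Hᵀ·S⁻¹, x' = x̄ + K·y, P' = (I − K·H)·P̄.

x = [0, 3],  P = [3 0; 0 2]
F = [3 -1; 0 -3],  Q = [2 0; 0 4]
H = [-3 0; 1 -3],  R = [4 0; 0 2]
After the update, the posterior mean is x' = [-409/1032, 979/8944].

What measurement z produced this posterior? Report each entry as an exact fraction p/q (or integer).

x̄ = F·x = [-3, -9]
P̄ = F·P·Fᵀ + Q = [31 6; 6 22]
S = H·P̄·Hᵀ + R = [283 -39; -39 195]
K = P̄·Hᵀ·S⁻¹ = [-113/344 1/1032; -75/688 -2947/8944]
x' − x̄ = [2687/1032, 81475/8944] = K·y
y = (KᵀK)⁻¹·Kᵀ·(x' − x̄) = [-8, -25]
z = y + H·x̄ = [-8, -25] + [9, 24] = [1, -1]

z = [1, -1]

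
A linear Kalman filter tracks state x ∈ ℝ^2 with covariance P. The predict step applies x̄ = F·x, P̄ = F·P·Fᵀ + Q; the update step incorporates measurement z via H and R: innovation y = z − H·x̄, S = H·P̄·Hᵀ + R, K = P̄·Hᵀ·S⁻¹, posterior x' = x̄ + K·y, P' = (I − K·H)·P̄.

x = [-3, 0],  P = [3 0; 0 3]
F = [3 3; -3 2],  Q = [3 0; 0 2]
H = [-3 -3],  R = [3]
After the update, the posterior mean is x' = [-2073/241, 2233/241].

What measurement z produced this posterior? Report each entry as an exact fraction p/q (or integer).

x̄ = F·x = [-9, 9]
P̄ = F·P·Fᵀ + Q = [57 -9; -9 41]
S = H·P̄·Hᵀ + R = [723]
K = P̄·Hᵀ·S⁻¹ = [-48/241; -32/241]
x' − x̄ = [96/241, 64/241] = K·y
y = (KᵀK)⁻¹·Kᵀ·(x' − x̄) = [-2]
z = y + H·x̄ = [-2] + [0] = [-2]

z = [-2]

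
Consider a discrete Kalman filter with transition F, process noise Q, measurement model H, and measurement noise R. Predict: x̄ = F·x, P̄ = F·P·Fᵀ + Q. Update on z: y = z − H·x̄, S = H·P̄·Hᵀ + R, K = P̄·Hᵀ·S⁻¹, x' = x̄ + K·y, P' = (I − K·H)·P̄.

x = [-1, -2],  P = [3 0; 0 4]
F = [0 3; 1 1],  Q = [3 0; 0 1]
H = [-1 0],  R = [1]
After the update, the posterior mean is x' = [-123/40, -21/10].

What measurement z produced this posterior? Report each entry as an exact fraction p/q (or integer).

x̄ = F·x = [-6, -3]
P̄ = F·P·Fᵀ + Q = [39 12; 12 8]
S = H·P̄·Hᵀ + R = [40]
K = P̄·Hᵀ·S⁻¹ = [-39/40; -3/10]
x' − x̄ = [117/40, 9/10] = K·y
y = (KᵀK)⁻¹·Kᵀ·(x' − x̄) = [-3]
z = y + H·x̄ = [-3] + [6] = [3]

z = [3]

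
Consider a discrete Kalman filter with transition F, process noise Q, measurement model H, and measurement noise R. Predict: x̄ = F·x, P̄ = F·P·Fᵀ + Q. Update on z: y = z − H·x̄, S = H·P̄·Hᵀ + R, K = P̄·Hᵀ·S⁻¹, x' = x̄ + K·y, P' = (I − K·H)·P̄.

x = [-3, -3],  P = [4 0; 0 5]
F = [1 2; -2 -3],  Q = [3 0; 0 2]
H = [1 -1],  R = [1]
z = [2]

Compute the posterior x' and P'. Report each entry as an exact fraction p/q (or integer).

x' = [187/167, -121/167]
P' = [284/167 219/167; 219/167 320/167]

x̄ = F·x = [-9, 15]
P̄ = F·P·Fᵀ + Q = [27 -38; -38 63]
y = z − H·x̄ = [26]
S = H·P̄·Hᵀ + R = [167]
K = P̄·Hᵀ·S⁻¹ = [65/167; -101/167]
x' = x̄ + K·y = [187/167, -121/167]
P' = (I − K·H)·P̄ = [284/167 219/167; 219/167 320/167]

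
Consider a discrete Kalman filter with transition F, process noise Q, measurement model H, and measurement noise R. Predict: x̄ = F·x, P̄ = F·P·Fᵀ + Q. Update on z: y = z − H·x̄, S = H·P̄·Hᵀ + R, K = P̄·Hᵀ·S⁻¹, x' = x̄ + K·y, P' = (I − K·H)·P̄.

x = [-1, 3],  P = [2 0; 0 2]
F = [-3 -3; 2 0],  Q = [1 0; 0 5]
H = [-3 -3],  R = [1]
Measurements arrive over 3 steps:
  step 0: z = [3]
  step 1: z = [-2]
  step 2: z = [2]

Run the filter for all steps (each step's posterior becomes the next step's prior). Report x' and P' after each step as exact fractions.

step 0: x' = [33/47, -407/235], P' = [614/47 -609/47; -609/47 3046/235]
step 1: x' = [368544/122851, -285744/122851], P' = [241282/122851 -240963/122851; -240963/122851 254268/122851]
step 2: x' = [-43567494/16512049, 33130050/16512049], P' = [28646902/16512049 -28403349/16512049; -28403349/16512049 29980818/16512049]

step 0: x̄ = F·x = [-6, -2]
step 0: P̄ = F·P·Fᵀ + Q = [37 -12; -12 13]
step 0: y = z − H·x̄ = [-21]
step 0: S = H·P̄·Hᵀ + R = [235]
step 0: K = P̄·Hᵀ·S⁻¹ = [-15/47; -3/235]
step 0: x' = x̄ + K·y = [33/47, -407/235]
step 0: P' = (I − K·H)·P̄ = [614/47 -609/47; -609/47 3046/235]
step 1: x̄ = F·x = [726/235, 66/47]
step 1: P̄ = F·P·Fᵀ + Q = [469/235 -30/47; -30/47 2691/47]
step 1: y = z − H·x̄ = [2698/235]
step 1: S = H·P̄·Hᵀ + R = [122851/235]
step 1: K = P̄·Hᵀ·S⁻¹ = [-957/122851; -39915/122851]
step 1: x' = x̄ + K·y = [368544/122851, -285744/122851]
step 1: P' = (I − K·H)·P̄ = [241282/122851 -240963/122851; -240963/122851 254268/122851]
step 2: x̄ = F·x = [-248400/122851, 737088/122851]
step 2: P̄ = F·P·Fᵀ + Q = [245467/122851 -1914/122851; -1914/122851 1579383/122851]
step 2: y = z − H·x̄ = [1711766/122851]
step 2: S = H·P̄·Hᵀ + R = [16512049/122851]
step 2: K = P̄·Hᵀ·S⁻¹ = [-730659/16512049; -4732407/16512049]
step 2: x' = x̄ + K·y = [-43567494/16512049, 33130050/16512049]
step 2: P' = (I − K·H)·P̄ = [28646902/16512049 -28403349/16512049; -28403349/16512049 29980818/16512049]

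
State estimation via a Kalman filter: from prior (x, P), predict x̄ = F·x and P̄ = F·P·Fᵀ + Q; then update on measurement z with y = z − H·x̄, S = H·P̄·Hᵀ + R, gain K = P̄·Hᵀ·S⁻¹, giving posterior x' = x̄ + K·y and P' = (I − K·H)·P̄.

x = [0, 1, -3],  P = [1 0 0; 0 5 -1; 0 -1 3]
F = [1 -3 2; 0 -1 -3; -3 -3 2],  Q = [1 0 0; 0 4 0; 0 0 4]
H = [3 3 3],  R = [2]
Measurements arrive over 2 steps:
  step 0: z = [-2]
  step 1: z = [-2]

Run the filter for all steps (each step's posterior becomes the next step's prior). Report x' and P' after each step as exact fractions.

step 0: x' = [-11625/2477, 20656/2477, -10701/2477], P' = [30706/2477 -36200/2477 5748/2477; -36200/2477 73410/2477 -37190/2477; 5748/2477 -37190/2477 31718/2477]
step 1: x' = [-83700060/29326891, -31753199/29326891, 95641215/29326891], P' = [302366458/29326891 315431196/29326891 -613403060/29326891; 315431196/29326891 1271347672/29326891 -1587485044/29326891; -613403060/29326891 -1587485044/29326891 2203715672/29326891]

step 0: x̄ = F·x = [-9, 8, -9]
step 0: P̄ = F·P·Fᵀ + Q = [71 -10 66; -10 30 -10; 66 -10 82]
step 0: y = z − H·x̄ = [28]
step 0: S = H·P̄·Hᵀ + R = [2477]
step 0: K = P̄·Hᵀ·S⁻¹ = [381/2477; 30/2477; 414/2477]
step 0: x' = x̄ + K·y = [-11625/2477, 20656/2477, -10701/2477]
step 0: P' = (I − K·H)·P̄ = [30706/2477 -36200/2477 5748/2477; -36200/2477 73410/2477 -37190/2477; 5748/2477 -37190/2477 31718/2477]
step 1: x̄ = F·x = [-94995/2477, 11447/2477, -48495/2477]
step 1: P̄ = F·P·Fᵀ + Q = [1507217/2477 -211452/2477 901532/2477; -211452/2477 145640/2477 -287276/2477; 901532/2477 -287276/2477 799528/2477]
step 1: y = z − H·x̄ = [391175/2477]
step 1: S = H·P̄·Hᵀ + R = [29326891/2477]
step 1: K = P̄·Hᵀ·S⁻¹ = [6591891/29326891; -1059264/29326891; 4241352/29326891]
step 1: x' = x̄ + K·y = [-83700060/29326891, -31753199/29326891, 95641215/29326891]
step 1: P' = (I − K·H)·P̄ = [302366458/29326891 315431196/29326891 -613403060/29326891; 315431196/29326891 1271347672/29326891 -1587485044/29326891; -613403060/29326891 -1587485044/29326891 2203715672/29326891]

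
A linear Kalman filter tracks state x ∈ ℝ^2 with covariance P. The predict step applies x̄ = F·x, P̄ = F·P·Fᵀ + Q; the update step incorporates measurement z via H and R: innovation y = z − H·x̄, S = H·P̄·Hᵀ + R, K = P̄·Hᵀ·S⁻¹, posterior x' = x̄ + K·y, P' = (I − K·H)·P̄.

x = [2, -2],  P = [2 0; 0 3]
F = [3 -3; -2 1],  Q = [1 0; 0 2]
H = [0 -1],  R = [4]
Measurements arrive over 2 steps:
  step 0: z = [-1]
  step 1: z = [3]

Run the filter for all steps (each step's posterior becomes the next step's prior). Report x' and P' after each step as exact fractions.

step 0: x' = [57/17, -11/17], P' = [341/17 -84/17; -84/17 52/17]
step 1: x' = [1562/309, -2929/927], P' = [2100/103 -1972/309; -1972/309 3572/927]

step 0: x̄ = F·x = [12, -6]
step 0: P̄ = F·P·Fᵀ + Q = [46 -21; -21 13]
step 0: y = z − H·x̄ = [-7]
step 0: S = H·P̄·Hᵀ + R = [17]
step 0: K = P̄·Hᵀ·S⁻¹ = [21/17; -13/17]
step 0: x' = x̄ + K·y = [57/17, -11/17]
step 0: P' = (I − K·H)·P̄ = [341/17 -84/17; -84/17 52/17]
step 1: x̄ = F·x = [12, -125/17]
step 1: P̄ = F·P·Fᵀ + Q = [298 -174; -174 1786/17]
step 1: y = z − H·x̄ = [-74/17]
step 1: S = H·P̄·Hᵀ + R = [1854/17]
step 1: K = P̄·Hᵀ·S⁻¹ = [493/309; -893/927]
step 1: x' = x̄ + K·y = [1562/309, -2929/927]
step 1: P' = (I − K·H)·P̄ = [2100/103 -1972/309; -1972/309 3572/927]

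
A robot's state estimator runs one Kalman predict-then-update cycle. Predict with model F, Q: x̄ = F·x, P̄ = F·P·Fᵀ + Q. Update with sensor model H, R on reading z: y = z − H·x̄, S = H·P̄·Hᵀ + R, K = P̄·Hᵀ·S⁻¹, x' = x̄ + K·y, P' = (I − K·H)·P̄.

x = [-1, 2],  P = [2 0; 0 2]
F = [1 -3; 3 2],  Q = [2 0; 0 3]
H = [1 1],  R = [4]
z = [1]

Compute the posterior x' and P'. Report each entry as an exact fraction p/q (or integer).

x' = [-189/43, 204/43]
P' = [690/43 -626/43; -626/43 718/43]

x̄ = F·x = [-7, 1]
P̄ = F·P·Fᵀ + Q = [22 -6; -6 29]
y = z − H·x̄ = [7]
S = H·P̄·Hᵀ + R = [43]
K = P̄·Hᵀ·S⁻¹ = [16/43; 23/43]
x' = x̄ + K·y = [-189/43, 204/43]
P' = (I − K·H)·P̄ = [690/43 -626/43; -626/43 718/43]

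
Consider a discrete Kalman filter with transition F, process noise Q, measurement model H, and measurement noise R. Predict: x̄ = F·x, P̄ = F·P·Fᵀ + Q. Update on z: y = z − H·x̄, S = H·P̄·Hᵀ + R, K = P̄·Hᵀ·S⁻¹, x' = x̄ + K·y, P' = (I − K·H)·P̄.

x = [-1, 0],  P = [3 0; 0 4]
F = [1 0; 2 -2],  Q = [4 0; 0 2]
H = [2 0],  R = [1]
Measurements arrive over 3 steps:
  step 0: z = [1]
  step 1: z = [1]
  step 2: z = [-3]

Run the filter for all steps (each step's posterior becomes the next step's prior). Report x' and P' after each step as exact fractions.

step 0: x' = [13/29, -22/29], P' = [7/29 6/29; 6/29 726/29]
step 1: x' = [259/521, 1258/521], P' = [123/521 2/521; 2/521 52854/521]
step 2: x' = [-12983/9349, -37786/9349], P' = [2207/9349 242/9349; 242/9349 3820510/9349]

step 0: x̄ = F·x = [-1, -2]
step 0: P̄ = F·P·Fᵀ + Q = [7 6; 6 30]
step 0: y = z − H·x̄ = [3]
step 0: S = H·P̄·Hᵀ + R = [29]
step 0: K = P̄·Hᵀ·S⁻¹ = [14/29; 12/29]
step 0: x' = x̄ + K·y = [13/29, -22/29]
step 0: P' = (I − K·H)·P̄ = [7/29 6/29; 6/29 726/29]
step 1: x̄ = F·x = [13/29, 70/29]
step 1: P̄ = F·P·Fᵀ + Q = [123/29 2/29; 2/29 2942/29]
step 1: y = z − H·x̄ = [3/29]
step 1: S = H·P̄·Hᵀ + R = [521/29]
step 1: K = P̄·Hᵀ·S⁻¹ = [246/521; 4/521]
step 1: x' = x̄ + K·y = [259/521, 1258/521]
step 1: P' = (I − K·H)·P̄ = [123/521 2/521; 2/521 52854/521]
step 2: x̄ = F·x = [259/521, -1998/521]
step 2: P̄ = F·P·Fᵀ + Q = [2207/521 242/521; 242/521 212934/521]
step 2: y = z − H·x̄ = [-2081/521]
step 2: S = H·P̄·Hᵀ + R = [9349/521]
step 2: K = P̄·Hᵀ·S⁻¹ = [4414/9349; 484/9349]
step 2: x' = x̄ + K·y = [-12983/9349, -37786/9349]
step 2: P' = (I − K·H)·P̄ = [2207/9349 242/9349; 242/9349 3820510/9349]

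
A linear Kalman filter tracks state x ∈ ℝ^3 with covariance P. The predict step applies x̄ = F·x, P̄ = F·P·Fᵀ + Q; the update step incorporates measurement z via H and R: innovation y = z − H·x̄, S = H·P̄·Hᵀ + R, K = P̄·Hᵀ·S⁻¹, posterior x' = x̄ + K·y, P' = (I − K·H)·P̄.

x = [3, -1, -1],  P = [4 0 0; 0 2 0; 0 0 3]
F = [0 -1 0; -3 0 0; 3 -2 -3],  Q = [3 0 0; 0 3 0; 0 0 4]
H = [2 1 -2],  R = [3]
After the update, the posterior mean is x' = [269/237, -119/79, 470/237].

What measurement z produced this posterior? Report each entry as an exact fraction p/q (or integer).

x̄ = F·x = [1, -9, 14]
P̄ = F·P·Fᵀ + Q = [5 0 4; 0 39 -36; 4 -36 75]
S = H·P̄·Hᵀ + R = [474]
K = P̄·Hᵀ·S⁻¹ = [1/237; 37/158; -89/237]
x' − x̄ = [32/237, 592/79, -2848/237] = K·y
y = (KᵀK)⁻¹·Kᵀ·(x' − x̄) = [32]
z = y + H·x̄ = [32] + [-35] = [-3]

z = [-3]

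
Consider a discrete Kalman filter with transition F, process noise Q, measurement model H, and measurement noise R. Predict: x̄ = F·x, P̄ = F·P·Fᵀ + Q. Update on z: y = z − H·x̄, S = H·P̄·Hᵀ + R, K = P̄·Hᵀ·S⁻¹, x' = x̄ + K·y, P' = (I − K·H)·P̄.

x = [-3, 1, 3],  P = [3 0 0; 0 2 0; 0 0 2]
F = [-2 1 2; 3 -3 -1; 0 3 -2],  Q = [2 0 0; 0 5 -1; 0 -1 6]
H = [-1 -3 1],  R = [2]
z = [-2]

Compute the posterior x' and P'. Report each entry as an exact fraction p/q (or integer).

x' = [2039/226, -2347/452, -3805/452]
P' = [1871/113 -2181/226 -2743/226; -2181/226 3055/452 4517/452; -2743/226 4517/452 8223/452]

x̄ = F·x = [13, -15, -3]
P̄ = F·P·Fᵀ + Q = [24 -28 -2; -28 52 -15; -2 -15 32]
y = z − H·x̄ = [-31]
S = H·P̄·Hᵀ + R = [452]
K = P̄·Hᵀ·S⁻¹ = [29/226; -143/452; 79/452]
x' = x̄ + K·y = [2039/226, -2347/452, -3805/452]
P' = (I − K·H)·P̄ = [1871/113 -2181/226 -2743/226; -2181/226 3055/452 4517/452; -2743/226 4517/452 8223/452]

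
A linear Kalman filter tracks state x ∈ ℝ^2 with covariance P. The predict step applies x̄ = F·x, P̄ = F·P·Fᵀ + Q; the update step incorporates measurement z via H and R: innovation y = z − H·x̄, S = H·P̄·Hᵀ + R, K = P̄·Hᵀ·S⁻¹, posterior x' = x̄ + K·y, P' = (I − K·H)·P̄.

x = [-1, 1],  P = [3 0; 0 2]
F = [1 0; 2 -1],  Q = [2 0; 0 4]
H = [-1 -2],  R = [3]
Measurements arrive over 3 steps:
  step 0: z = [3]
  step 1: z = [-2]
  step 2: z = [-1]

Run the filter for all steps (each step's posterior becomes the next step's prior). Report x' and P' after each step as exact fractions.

step 0: x' = [-9/26, -18/13], P' = [231/104 -45/52; -45/52 27/26]
step 1: x' = [-2044/10191, 11063/10191], P' = [20125/10191 -7748/10191; -7748/10191 10126/10191]
step 2: x' = [14323/33800, 851/3900], P' = [199889/101400 -2969/3900; -2969/3900 149/150]

step 0: x̄ = F·x = [-1, -3]
step 0: P̄ = F·P·Fᵀ + Q = [5 6; 6 18]
step 0: y = z − H·x̄ = [-4]
step 0: S = H·P̄·Hᵀ + R = [104]
step 0: K = P̄·Hᵀ·S⁻¹ = [-17/104; -21/52]
step 0: x' = x̄ + K·y = [-9/26, -18/13]
step 0: P' = (I − K·H)·P̄ = [231/104 -45/52; -45/52 27/26]
step 1: x̄ = F·x = [-9/26, 9/13]
step 1: P̄ = F·P·Fᵀ + Q = [439/104 69/13; 69/13 226/13]
step 1: y = z − H·x̄ = [-25/26]
step 1: S = H·P̄·Hᵀ + R = [10191/104]
step 1: K = P̄·Hᵀ·S⁻¹ = [-1543/10191; -4168/10191]
step 1: x' = x̄ + K·y = [-2044/10191, 11063/10191]
step 1: P' = (I − K·H)·P̄ = [20125/10191 -7748/10191; -7748/10191 10126/10191]
step 2: x̄ = F·x = [-2044/10191, -15151/10191]
step 2: P̄ = F·P·Fᵀ + Q = [40507/10191 47998/10191; 47998/10191 162382/10191]
step 2: y = z − H·x̄ = [-14179/3397]
step 2: S = H·P̄·Hᵀ + R = [304200/3397]
step 2: K = P̄·Hᵀ·S⁻¹ = [-15167/101400; -531/1300]
step 2: x' = x̄ + K·y = [14323/33800, 851/3900]
step 2: P' = (I − K·H)·P̄ = [199889/101400 -2969/3900; -2969/3900 149/150]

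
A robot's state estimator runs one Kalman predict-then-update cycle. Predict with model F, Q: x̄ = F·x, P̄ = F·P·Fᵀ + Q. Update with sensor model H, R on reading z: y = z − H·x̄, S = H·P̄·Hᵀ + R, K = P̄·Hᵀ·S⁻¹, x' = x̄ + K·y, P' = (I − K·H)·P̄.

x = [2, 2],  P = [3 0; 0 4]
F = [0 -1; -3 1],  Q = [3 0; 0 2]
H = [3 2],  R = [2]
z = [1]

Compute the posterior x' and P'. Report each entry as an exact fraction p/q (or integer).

x' = [-103/149, 214/149]
P' = [874/149 -1298/149; -1298/149 2001/149]

x̄ = F·x = [-2, -4]
P̄ = F·P·Fᵀ + Q = [7 -4; -4 33]
y = z − H·x̄ = [15]
S = H·P̄·Hᵀ + R = [149]
K = P̄·Hᵀ·S⁻¹ = [13/149; 54/149]
x' = x̄ + K·y = [-103/149, 214/149]
P' = (I − K·H)·P̄ = [874/149 -1298/149; -1298/149 2001/149]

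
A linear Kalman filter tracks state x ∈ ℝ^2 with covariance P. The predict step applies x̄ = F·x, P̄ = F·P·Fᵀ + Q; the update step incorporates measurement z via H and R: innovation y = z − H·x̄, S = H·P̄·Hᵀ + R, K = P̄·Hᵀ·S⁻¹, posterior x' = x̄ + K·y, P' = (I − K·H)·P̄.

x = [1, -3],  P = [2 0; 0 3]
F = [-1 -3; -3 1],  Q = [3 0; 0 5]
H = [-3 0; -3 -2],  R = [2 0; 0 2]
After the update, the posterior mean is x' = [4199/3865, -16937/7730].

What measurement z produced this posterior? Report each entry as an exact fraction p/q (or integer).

x̄ = F·x = [8, -6]
P̄ = F·P·Fᵀ + Q = [32 -3; -3 26]
S = H·P̄·Hᵀ + R = [290 270; 270 358]
K = P̄·Hᵀ·S⁻¹ = [-2517/7730 -9/1546; 1854/3865 -745/1546]
x' − x̄ = [-26721/3865, 29443/7730] = K·y
y = (KᵀK)⁻¹·Kᵀ·(x' − x̄) = [21, 13]
z = y + H·x̄ = [21, 13] + [-24, -12] = [-3, 1]

z = [-3, 1]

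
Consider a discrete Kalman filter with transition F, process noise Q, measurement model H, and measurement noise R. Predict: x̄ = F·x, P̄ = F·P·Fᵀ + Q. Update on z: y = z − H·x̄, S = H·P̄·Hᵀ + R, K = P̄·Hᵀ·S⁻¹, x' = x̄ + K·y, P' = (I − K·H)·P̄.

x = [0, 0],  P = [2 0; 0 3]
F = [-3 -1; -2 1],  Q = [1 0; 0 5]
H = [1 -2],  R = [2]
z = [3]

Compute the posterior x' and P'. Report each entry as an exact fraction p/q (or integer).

x' = [3/13, -69/52]
P' = [282/13 140/13; 140/13 303/52]

x̄ = F·x = [0, 0]
P̄ = F·P·Fᵀ + Q = [22 9; 9 16]
y = z − H·x̄ = [3]
S = H·P̄·Hᵀ + R = [52]
K = P̄·Hᵀ·S⁻¹ = [1/13; -23/52]
x' = x̄ + K·y = [3/13, -69/52]
P' = (I − K·H)·P̄ = [282/13 140/13; 140/13 303/52]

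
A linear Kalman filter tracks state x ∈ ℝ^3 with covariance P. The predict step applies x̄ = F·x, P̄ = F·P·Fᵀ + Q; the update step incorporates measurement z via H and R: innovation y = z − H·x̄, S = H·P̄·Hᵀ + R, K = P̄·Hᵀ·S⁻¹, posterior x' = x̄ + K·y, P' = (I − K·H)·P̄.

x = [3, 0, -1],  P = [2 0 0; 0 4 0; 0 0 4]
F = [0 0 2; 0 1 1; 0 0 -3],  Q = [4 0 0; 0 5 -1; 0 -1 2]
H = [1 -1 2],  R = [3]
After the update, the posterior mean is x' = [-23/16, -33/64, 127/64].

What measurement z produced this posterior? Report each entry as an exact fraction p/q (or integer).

z = [3]

x̄ = F·x = [-2, -1, 3]
P̄ = F·P·Fᵀ + Q = [20 8 -24; 8 13 -13; -24 -13 38]
S = H·P̄·Hᵀ + R = [128]
K = P̄·Hᵀ·S⁻¹ = [-9/32; -31/128; 65/128]
x' − x̄ = [9/16, 31/64, -65/64] = K·y
y = (KᵀK)⁻¹·Kᵀ·(x' − x̄) = [-2]
z = y + H·x̄ = [-2] + [5] = [3]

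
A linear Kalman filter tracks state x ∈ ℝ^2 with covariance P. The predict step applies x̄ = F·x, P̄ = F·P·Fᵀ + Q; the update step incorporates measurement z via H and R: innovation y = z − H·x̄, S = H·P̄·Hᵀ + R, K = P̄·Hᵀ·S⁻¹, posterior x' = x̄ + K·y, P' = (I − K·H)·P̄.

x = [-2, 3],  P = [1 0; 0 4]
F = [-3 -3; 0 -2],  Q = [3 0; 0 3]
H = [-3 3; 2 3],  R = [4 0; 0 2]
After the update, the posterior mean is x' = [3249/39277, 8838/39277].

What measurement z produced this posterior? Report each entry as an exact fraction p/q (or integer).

x̄ = F·x = [-3, -6]
P̄ = F·P·Fᵀ + Q = [48 24; 24 19]
S = H·P̄·Hᵀ + R = [175 -189; -189 653]
K = P̄·Hᵀ·S⁻¹ = [-7632/39277 1128/5611; 5025/39277 1110/5611]
x' − x̄ = [121080/39277, 244500/39277] = K·y
y = (KᵀK)⁻¹·Kᵀ·(x' − x̄) = [10, 25]
z = y + H·x̄ = [10, 25] + [-9, -24] = [1, 1]

z = [1, 1]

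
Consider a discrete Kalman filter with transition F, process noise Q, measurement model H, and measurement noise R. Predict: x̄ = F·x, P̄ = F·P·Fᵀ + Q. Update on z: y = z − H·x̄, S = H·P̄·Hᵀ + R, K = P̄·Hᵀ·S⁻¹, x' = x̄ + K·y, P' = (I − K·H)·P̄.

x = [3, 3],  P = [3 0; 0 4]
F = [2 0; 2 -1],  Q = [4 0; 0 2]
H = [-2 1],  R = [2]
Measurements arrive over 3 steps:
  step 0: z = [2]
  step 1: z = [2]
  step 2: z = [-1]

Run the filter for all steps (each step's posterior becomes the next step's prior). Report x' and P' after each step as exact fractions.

step 0: x̄ = F·x = [6, 3]
step 0: P̄ = F·P·Fᵀ + Q = [16 12; 12 18]
step 0: y = z − H·x̄ = [11]
step 0: S = H·P̄·Hᵀ + R = [36]
step 0: K = P̄·Hᵀ·S⁻¹ = [-5/9; -1/6]
step 0: x' = x̄ + K·y = [-1/9, 7/6]
step 0: P' = (I − K·H)·P̄ = [44/9 26/3; 26/3 17]
step 1: x̄ = F·x = [-2/9, -25/18]
step 1: P̄ = F·P·Fᵀ + Q = [212/9 20/9; 20/9 35/9]
step 1: y = z − H·x̄ = [53/18]
step 1: S = H·P̄·Hᵀ + R = [821/9]
step 1: K = P̄·Hᵀ·S⁻¹ = [-404/821; -5/821]
step 1: x' = x̄ + K·y = [-1372/821, -1155/821]
step 1: P' = (I − K·H)·P̄ = [1204/821 1600/821; 1600/821 3190/821]
step 2: x̄ = F·x = [-2744/821, -1589/821]
step 2: P̄ = F·P·Fᵀ + Q = [8100/821 1616/821; 1616/821 3248/821]
step 2: y = z − H·x̄ = [-4720/821]
step 2: S = H·P̄·Hᵀ + R = [30826/821]
step 2: K = P̄·Hᵀ·S⁻¹ = [-7292/15413; 8/15413]
step 2: x' = x̄ + K·y = [-9592/15413, -29877/15413]
step 2: P' = (I − K·H)·P̄ = [22532/15413 30480/15413; 30480/15413 60976/15413]

step 0: x' = [-1/9, 7/6], P' = [44/9 26/3; 26/3 17]
step 1: x' = [-1372/821, -1155/821], P' = [1204/821 1600/821; 1600/821 3190/821]
step 2: x' = [-9592/15413, -29877/15413], P' = [22532/15413 30480/15413; 30480/15413 60976/15413]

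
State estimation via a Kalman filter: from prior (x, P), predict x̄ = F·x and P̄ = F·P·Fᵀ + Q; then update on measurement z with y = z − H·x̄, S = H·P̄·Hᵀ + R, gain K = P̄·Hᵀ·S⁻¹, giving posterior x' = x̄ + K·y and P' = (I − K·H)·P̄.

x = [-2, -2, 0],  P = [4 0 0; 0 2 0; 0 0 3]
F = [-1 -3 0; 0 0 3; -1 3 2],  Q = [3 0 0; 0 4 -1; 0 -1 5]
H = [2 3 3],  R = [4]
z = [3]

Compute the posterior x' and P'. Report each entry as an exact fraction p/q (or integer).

x' = [871/109, -18/109, -907/218]
P' = [2717/109 -144/109 -1666/109; -144/109 787/109 -667/109; -1666/109 -667/109 1801/109]

x̄ = F·x = [8, 0, -4]
P̄ = F·P·Fᵀ + Q = [25 0 -14; 0 31 17; -14 17 39]
y = z − H·x̄ = [-1]
S = H·P̄·Hᵀ + R = [872]
K = P̄·Hᵀ·S⁻¹ = [1/109; 18/109; 35/218]
x' = x̄ + K·y = [871/109, -18/109, -907/218]
P' = (I − K·H)·P̄ = [2717/109 -144/109 -1666/109; -144/109 787/109 -667/109; -1666/109 -667/109 1801/109]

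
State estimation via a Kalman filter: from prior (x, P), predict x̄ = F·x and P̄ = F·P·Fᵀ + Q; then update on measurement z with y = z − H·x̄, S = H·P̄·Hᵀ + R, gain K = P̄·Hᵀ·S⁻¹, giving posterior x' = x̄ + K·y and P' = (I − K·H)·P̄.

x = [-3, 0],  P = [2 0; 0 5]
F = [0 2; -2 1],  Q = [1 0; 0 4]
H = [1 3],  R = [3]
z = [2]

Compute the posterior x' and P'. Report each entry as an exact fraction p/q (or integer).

x' = [-272/79, 446/237]
P' = [792/79 -247/79; -247/79 308/237]

x̄ = F·x = [0, 6]
P̄ = F·P·Fᵀ + Q = [21 10; 10 17]
y = z − H·x̄ = [-16]
S = H·P̄·Hᵀ + R = [237]
K = P̄·Hᵀ·S⁻¹ = [17/79; 61/237]
x' = x̄ + K·y = [-272/79, 446/237]
P' = (I − K·H)·P̄ = [792/79 -247/79; -247/79 308/237]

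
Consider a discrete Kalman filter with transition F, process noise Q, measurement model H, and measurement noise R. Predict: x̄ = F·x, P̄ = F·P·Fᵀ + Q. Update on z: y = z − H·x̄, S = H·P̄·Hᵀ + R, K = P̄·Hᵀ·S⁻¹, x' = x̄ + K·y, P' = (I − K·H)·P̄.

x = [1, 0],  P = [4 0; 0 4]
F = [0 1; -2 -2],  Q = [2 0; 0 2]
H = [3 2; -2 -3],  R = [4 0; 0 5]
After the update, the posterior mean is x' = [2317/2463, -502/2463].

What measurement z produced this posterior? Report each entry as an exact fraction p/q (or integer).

z = [3, -1]

x̄ = F·x = [0, -2]
P̄ = F·P·Fᵀ + Q = [6 -8; -8 34]
S = H·P̄·Hᵀ + R = [98 -136; -136 239]
K = P̄·Hᵀ·S⁻¹ = [1055/2463 724/2463; -590/2463 -1222/2463]
x' − x̄ = [2317/2463, 4424/2463] = K·y
y = (KᵀK)⁻¹·Kᵀ·(x' − x̄) = [7, -7]
z = y + H·x̄ = [7, -7] + [-4, 6] = [3, -1]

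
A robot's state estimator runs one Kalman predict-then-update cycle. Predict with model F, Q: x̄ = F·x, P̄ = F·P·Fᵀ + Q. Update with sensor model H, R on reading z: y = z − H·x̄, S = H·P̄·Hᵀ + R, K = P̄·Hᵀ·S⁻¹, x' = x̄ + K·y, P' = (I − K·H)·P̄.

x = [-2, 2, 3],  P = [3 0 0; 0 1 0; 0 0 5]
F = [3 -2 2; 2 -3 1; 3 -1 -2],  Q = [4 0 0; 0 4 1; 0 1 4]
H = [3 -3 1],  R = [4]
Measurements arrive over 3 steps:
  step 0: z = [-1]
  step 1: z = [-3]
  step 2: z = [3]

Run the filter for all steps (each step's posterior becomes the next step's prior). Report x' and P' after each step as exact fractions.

step 0: x̄ = F·x = [-4, -7, -14]
step 0: P̄ = F·P·Fᵀ + Q = [55 34 9; 34 30 12; 9 12 52]
step 0: y = z − H·x̄ = [4]
step 0: S = H·P̄·Hᵀ + R = [191]
step 0: K = P̄·Hᵀ·S⁻¹ = [72/191; 24/191; 43/191]
step 0: x' = x̄ + K·y = [-476/191, -1241/191, -2502/191]
step 0: P' = (I − K·H)·P̄ = [5321/191 4766/191 -1377/191; 4766/191 5154/191 1260/191; -1377/191 1260/191 8083/191]
step 1: x̄ = F·x = [-3950/191, 269/191, 4817/191]
step 1: P̄ = F·P·Fᵀ + Q = [17805/191 -2661/191 -14509/191; -2661/191 6257/191 -13336/191; -14509/191 -13336/191 79107/191]
step 1: y = z − H·x̄ = [7267/191]
step 1: S = H·P̄·Hᵀ + R = [337289/191]
step 1: K = P̄·Hᵀ·S⁻¹ = [46889/337289; -40090/337289; 75588/337289]
step 1: x' = x̄ + K·y = [-5191357/337289, -1050279/337289, 11382299/337289]
step 1: P' = (I − K·H)·P̄ = [19931164/337289 5142691/337289 -44177863/337289; 5142691/337289 2634603/337289 -7684624/337289; -44177863/337289 -7684624/337289 109782069/337289]
step 2: x̄ = F·x = [9291085/337289, 4150422/337289, -37288390/337289]
step 2: P̄ = F·P·Fᵀ + Q = [100026664/337289 40335708/337289 -316132061/337289; 40335708/337289 22251308/337289 -142550914/337289; -316132061/337289 -142550914/337289 1091032225/337289]
step 2: y = z − H·x̄ = [22878268/337289]
step 2: S = H·P̄·Hᵀ + R = [425353503/337289]
step 2: K = P̄·Hᵀ·S⁻¹ = [-137059193/425353503; -88297714/425353503; 570288784/425353503]
step 2: x' = x̄ + K·y = [2420234879/425353503, -755145374/425353503, -8341593322/425353503]
step 2: P' = (I − K·H)·P̄ = [70448397487/425353503 14986914098/425353503 -166932686939/425353503; 14986914098/425353503 4945863952/425353503 -30476341294/425353503; -166932686939/425353503 -30476341294/425353503 411650192071/425353503]

step 0: x' = [-476/191, -1241/191, -2502/191], P' = [5321/191 4766/191 -1377/191; 4766/191 5154/191 1260/191; -1377/191 1260/191 8083/191]
step 1: x' = [-5191357/337289, -1050279/337289, 11382299/337289], P' = [19931164/337289 5142691/337289 -44177863/337289; 5142691/337289 2634603/337289 -7684624/337289; -44177863/337289 -7684624/337289 109782069/337289]
step 2: x' = [2420234879/425353503, -755145374/425353503, -8341593322/425353503], P' = [70448397487/425353503 14986914098/425353503 -166932686939/425353503; 14986914098/425353503 4945863952/425353503 -30476341294/425353503; -166932686939/425353503 -30476341294/425353503 411650192071/425353503]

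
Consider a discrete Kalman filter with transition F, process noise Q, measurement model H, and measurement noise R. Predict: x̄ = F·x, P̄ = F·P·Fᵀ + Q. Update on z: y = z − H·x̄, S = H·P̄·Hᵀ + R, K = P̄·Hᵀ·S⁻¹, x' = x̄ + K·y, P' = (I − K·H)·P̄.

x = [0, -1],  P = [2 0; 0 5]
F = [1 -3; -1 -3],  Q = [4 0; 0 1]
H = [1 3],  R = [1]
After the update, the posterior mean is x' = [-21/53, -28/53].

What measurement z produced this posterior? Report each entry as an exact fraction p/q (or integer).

x̄ = F·x = [3, 3]
P̄ = F·P·Fᵀ + Q = [51 43; 43 48]
S = H·P̄·Hᵀ + R = [742]
K = P̄·Hᵀ·S⁻¹ = [90/371; 187/742]
x' − x̄ = [-180/53, -187/53] = K·y
y = (KᵀK)⁻¹·Kᵀ·(x' − x̄) = [-14]
z = y + H·x̄ = [-14] + [12] = [-2]

z = [-2]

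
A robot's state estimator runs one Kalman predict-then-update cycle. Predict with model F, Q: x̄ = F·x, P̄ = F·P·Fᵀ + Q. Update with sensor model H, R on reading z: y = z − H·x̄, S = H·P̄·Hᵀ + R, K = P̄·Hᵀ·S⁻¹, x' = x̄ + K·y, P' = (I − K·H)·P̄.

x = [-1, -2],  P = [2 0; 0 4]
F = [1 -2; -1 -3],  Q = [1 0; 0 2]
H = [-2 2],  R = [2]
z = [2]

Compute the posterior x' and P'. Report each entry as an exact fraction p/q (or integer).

x' = [75/31, 109/31]
P' = [571/31 574/31; 574/31 592/31]

x̄ = F·x = [3, 7]
P̄ = F·P·Fᵀ + Q = [19 22; 22 40]
y = z − H·x̄ = [-6]
S = H·P̄·Hᵀ + R = [62]
K = P̄·Hᵀ·S⁻¹ = [3/31; 18/31]
x' = x̄ + K·y = [75/31, 109/31]
P' = (I − K·H)·P̄ = [571/31 574/31; 574/31 592/31]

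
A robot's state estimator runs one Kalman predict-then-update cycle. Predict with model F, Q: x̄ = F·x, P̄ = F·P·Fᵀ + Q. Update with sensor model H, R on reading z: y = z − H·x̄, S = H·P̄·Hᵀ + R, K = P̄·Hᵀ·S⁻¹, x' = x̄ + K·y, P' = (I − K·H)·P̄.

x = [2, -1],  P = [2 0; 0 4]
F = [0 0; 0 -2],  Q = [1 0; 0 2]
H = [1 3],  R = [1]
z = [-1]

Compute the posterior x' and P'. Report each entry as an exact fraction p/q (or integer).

x̄ = F·x = [0, 2]
P̄ = F·P·Fᵀ + Q = [1 0; 0 18]
y = z − H·x̄ = [-7]
S = H·P̄·Hᵀ + R = [164]
K = P̄·Hᵀ·S⁻¹ = [1/164; 27/82]
x' = x̄ + K·y = [-7/164, -25/82]
P' = (I − K·H)·P̄ = [163/164 -27/82; -27/82 9/41]

x' = [-7/164, -25/82]
P' = [163/164 -27/82; -27/82 9/41]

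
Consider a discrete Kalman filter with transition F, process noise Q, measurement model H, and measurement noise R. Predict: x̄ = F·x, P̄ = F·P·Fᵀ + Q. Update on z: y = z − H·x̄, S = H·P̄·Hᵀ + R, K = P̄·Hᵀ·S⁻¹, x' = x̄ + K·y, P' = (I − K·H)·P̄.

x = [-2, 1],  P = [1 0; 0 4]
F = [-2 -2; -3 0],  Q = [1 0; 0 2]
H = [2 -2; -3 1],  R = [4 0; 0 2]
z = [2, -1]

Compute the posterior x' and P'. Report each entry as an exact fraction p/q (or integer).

x' = [619/986, 413/986]
P' = [627/986 987/986; 987/986 2167/986]

x̄ = F·x = [2, 6]
P̄ = F·P·Fᵀ + Q = [21 6; 6 11]
y = z − H·x̄ = [10, -1]
S = H·P̄·Hᵀ + R = [84 -100; -100 166]
K = P̄·Hᵀ·S⁻¹ = [-90/493 -447/986; -295/493 -397/986]
x' = x̄ + K·y = [619/986, 413/986]
P' = (I − K·H)·P̄ = [627/986 987/986; 987/986 2167/986]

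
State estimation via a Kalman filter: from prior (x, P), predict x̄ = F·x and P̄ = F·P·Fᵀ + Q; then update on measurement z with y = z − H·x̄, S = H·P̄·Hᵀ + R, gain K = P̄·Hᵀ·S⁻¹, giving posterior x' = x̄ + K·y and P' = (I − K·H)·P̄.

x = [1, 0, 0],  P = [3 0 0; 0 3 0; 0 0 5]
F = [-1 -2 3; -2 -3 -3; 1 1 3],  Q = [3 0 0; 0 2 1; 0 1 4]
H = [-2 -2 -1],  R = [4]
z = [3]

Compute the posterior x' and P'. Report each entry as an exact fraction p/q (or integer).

x' = [-31/79, -648/395, 413/395]
P' = [2097/79 -3363/79 2628/79; -3363/79 28929/395 -23944/395; 2628/79 -23944/395 21644/395]

x̄ = F·x = [-1, -2, 1]
P̄ = F·P·Fᵀ + Q = [63 -21 36; -21 86 -59; 36 -59 55]
y = z − H·x̄ = [-2]
S = H·P̄·Hᵀ + R = [395]
K = P̄·Hᵀ·S⁻¹ = [-24/79; -71/395; -9/395]
x' = x̄ + K·y = [-31/79, -648/395, 413/395]
P' = (I − K·H)·P̄ = [2097/79 -3363/79 2628/79; -3363/79 28929/395 -23944/395; 2628/79 -23944/395 21644/395]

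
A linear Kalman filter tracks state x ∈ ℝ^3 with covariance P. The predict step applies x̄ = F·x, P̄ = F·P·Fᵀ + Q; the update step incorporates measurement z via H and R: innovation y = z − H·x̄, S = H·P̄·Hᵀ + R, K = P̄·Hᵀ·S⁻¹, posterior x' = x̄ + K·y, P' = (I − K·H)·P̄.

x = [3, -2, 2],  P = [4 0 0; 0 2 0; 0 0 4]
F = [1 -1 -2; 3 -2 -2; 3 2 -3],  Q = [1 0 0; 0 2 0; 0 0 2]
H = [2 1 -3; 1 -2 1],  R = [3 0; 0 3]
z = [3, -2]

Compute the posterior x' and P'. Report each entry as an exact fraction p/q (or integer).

x̄ = F·x = [1, 9, -1]
P̄ = F·P·Fᵀ + Q = [23 32 32; 32 62 52; 32 52 82]
y = z − H·x̄ = [-11, 16]
S = H·P̄·Hᵀ + R = [327 -88; -88 84]
K = P̄·Hᵀ·S⁻¹ = [-576/4931 -4527/19724; -1510/4931 -3930/4931; -2510/4931 -4085/9862]
x' = x̄ + K·y = [-6841/4931, -1891/4931, -10001/4931]
P' = (I − K·H)·P̄ = [371437/19724 95242/4931 188459/9862; 95242/4931 103222/4931 99412/4931; 188459/9862 99412/4931 98467/4931]

x' = [-6841/4931, -1891/4931, -10001/4931]
P' = [371437/19724 95242/4931 188459/9862; 95242/4931 103222/4931 99412/4931; 188459/9862 99412/4931 98467/4931]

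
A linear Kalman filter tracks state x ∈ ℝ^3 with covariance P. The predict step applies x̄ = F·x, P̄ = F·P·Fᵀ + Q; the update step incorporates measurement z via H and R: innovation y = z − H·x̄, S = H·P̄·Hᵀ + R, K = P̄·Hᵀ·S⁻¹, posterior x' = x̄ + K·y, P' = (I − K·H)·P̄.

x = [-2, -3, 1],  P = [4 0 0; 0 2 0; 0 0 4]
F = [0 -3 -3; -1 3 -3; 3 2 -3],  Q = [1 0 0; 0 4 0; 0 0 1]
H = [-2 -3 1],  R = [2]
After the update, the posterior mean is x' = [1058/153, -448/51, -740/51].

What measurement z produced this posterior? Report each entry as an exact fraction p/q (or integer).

z = [-2]

x̄ = F·x = [6, -10, -15]
P̄ = F·P·Fᵀ + Q = [55 18 24; 18 62 36; 24 36 81]
S = H·P̄·Hᵀ + R = [765]
K = P̄·Hᵀ·S⁻¹ = [-28/153; -62/255; -5/51]
x' − x̄ = [140/153, 62/51, 25/51] = K·y
y = (KᵀK)⁻¹·Kᵀ·(x' − x̄) = [-5]
z = y + H·x̄ = [-5] + [3] = [-2]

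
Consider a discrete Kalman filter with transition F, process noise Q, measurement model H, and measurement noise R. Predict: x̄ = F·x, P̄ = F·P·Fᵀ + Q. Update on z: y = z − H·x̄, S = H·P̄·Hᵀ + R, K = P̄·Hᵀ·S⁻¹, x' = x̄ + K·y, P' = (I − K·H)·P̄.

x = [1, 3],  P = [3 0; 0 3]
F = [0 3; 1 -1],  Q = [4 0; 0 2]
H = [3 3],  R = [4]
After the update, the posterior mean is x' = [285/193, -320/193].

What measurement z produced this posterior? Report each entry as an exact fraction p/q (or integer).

x̄ = F·x = [9, -2]
P̄ = F·P·Fᵀ + Q = [31 -9; -9 8]
S = H·P̄·Hᵀ + R = [193]
K = P̄·Hᵀ·S⁻¹ = [66/193; -3/193]
x' − x̄ = [-1452/193, 66/193] = K·y
y = (KᵀK)⁻¹·Kᵀ·(x' − x̄) = [-22]
z = y + H·x̄ = [-22] + [21] = [-1]

z = [-1]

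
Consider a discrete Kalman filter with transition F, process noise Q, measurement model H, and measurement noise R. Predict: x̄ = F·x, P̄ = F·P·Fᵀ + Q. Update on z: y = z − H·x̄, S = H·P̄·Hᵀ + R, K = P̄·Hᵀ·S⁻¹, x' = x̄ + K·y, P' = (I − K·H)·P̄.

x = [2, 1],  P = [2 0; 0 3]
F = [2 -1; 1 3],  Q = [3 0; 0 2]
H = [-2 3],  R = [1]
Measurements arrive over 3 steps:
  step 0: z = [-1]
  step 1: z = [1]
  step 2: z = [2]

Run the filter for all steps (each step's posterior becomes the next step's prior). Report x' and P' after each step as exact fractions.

step 0: x̄ = F·x = [3, 5]
step 0: P̄ = F·P·Fᵀ + Q = [14 -5; -5 31]
step 0: y = z − H·x̄ = [-10]
step 0: S = H·P̄·Hᵀ + R = [396]
step 0: K = P̄·Hᵀ·S⁻¹ = [-43/396; 103/396]
step 0: x' = x̄ + K·y = [809/198, 475/198]
step 0: P' = (I − K·H)·P̄ = [3695/396 2449/396; 2449/396 1667/396]
step 1: x̄ = F·x = [127/22, 1117/99]
step 1: P̄ = F·P·Fᵀ + Q = [871/44 813/22; 813/22 8546/99]
step 1: y = z − H·x̄ = [-703/33]
step 1: S = H·P̄·Hᵀ + R = [4550/11]
step 1: K = P̄·Hᵀ·S⁻¹ = [56/325; 6107/13650]
step 1: x' = x̄ + K·y = [4099/1950, 7971/4550]
step 1: P' = (I − K·H)·P̄ = [9769/1300 9881/1950; 9881/1950 16049/4550]
step 2: x̄ = F·x = [33473/13650, 50216/6825]
step 2: P̄ = F·P·Fᵀ + Q = [222727/13650 406543/13650; 406543/13650 652133/9100]
step 2: y = z − H·x̄ = [-4141/273]
step 2: S = H·P̄·Hᵀ + R = [386387/1092]
step 2: K = P̄·Hᵀ·S⁻¹ = [61934/386387; 169721/386387]
step 2: x' = x̄ + K·y = [403287/19319350, 20136737/28979025]
step 2: P' = (I − K·H)·P̄ = [139600963/19319350 47049771/9659675; 47049771/9659675 98342567/28979025]

step 0: x' = [809/198, 475/198], P' = [3695/396 2449/396; 2449/396 1667/396]
step 1: x' = [4099/1950, 7971/4550], P' = [9769/1300 9881/1950; 9881/1950 16049/4550]
step 2: x' = [403287/19319350, 20136737/28979025], P' = [139600963/19319350 47049771/9659675; 47049771/9659675 98342567/28979025]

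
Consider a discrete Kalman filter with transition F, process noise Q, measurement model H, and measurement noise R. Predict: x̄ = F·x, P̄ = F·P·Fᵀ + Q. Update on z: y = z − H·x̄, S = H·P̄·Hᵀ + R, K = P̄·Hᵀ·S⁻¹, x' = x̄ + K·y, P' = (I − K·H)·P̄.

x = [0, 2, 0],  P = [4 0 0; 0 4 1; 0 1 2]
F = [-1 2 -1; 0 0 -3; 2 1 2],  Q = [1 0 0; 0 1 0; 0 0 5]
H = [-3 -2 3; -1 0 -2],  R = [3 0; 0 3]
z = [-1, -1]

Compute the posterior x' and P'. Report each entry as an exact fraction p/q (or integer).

x̄ = F·x = [4, 0, 2]
P̄ = F·P·Fᵀ + Q = [19 0 -1; 0 19 -15; -1 -15 37]
y = z − H·x̄ = [5, 7]
S = H·P̄·Hᵀ + R = [781 -228; -228 166]
K = P̄·Hᵀ·S⁻¹ = [-6918/38831 -26957/77662; -3469/38831 2253/38831; 3630/38831 -24181/77662]
x' = x̄ + K·y = [52769/77662, -1574/38831, 22357/77662]
P' = (I − K·H)·P̄ = [187149/77662 -169839/38831 -53139/77662; -169839/38831 382272/38831 81540/38831; -53139/77662 81540/38831 62841/77662]

x' = [52769/77662, -1574/38831, 22357/77662]
P' = [187149/77662 -169839/38831 -53139/77662; -169839/38831 382272/38831 81540/38831; -53139/77662 81540/38831 62841/77662]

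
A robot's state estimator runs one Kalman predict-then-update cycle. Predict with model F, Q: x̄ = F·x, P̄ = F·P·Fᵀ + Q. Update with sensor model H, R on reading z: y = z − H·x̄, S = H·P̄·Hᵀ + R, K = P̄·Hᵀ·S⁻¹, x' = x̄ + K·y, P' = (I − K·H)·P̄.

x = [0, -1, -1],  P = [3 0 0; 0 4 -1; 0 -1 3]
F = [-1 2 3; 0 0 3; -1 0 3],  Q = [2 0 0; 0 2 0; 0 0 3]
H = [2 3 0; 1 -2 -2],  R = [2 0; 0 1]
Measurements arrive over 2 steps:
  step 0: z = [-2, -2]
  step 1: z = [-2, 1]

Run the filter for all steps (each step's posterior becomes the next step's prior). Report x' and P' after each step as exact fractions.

step 0: x̄ = F·x = [-5, -3, -3]
step 0: P̄ = F·P·Fᵀ + Q = [36 21 24; 21 29 27; 24 27 33]
step 0: y = z − H·x̄ = [17, -9]
step 0: S = H·P̄·Hᵀ + R = [659 -381; -381 321]
step 0: K = P̄·Hᵀ·S⁻¹ = [7587/22126 5283/22126; 1123/11063 -5410/33189; 1611/22126 -4705/22126]
step 0: x' = x̄ + K·y = [-1123/851, 164/851, 129/851]
step 0: P' = (I − K·H)·P̄ = [57573/22126 -16662/11063 59469/22126; -16662/11063 35570/33189 -19286/11063; 59469/22126 -19286/11063 70659/22126]
step 1: x̄ = F·x = [1838/851, 387/851, 1510/851]
step 1: P̄ = F·P·Fᵀ + Q = [219341/33189 113046/11063 85953/11063; 113046/11063 680183/22126 228762/11063; 85953/11063 228762/11063 201534/11063]
step 1: y = z − H·x̄ = [-6539/851, 2807/851]
step 1: S = H·P̄·Hᵀ + R = [28391737/66378 -11171255/33189; -11171255/33189 9854336/33189]
step 1: K = P̄·Hᵀ·S⁻¹ = [104274369/454786819 146456591/909573638; 75509803/454786819 -56266367/454786819; -17786991/454786819 -254829921/909573638]
step 1: x' = x̄ + K·y = [845123149/909573638, -558984483/454786819, 1046729581/909573638]
step 1: P' = (I − K·H)·P̄ = [1162558797/909573638 -318003353/454786819 1144057809/909573638; -318003353/454786819 262342104/454786819 -393210597/454786819; 1144057809/909573638 -393210597/454786819 1485865059/909573638]

step 0: x' = [-1123/851, 164/851, 129/851], P' = [57573/22126 -16662/11063 59469/22126; -16662/11063 35570/33189 -19286/11063; 59469/22126 -19286/11063 70659/22126]
step 1: x' = [845123149/909573638, -558984483/454786819, 1046729581/909573638], P' = [1162558797/909573638 -318003353/454786819 1144057809/909573638; -318003353/454786819 262342104/454786819 -393210597/454786819; 1144057809/909573638 -393210597/454786819 1485865059/909573638]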